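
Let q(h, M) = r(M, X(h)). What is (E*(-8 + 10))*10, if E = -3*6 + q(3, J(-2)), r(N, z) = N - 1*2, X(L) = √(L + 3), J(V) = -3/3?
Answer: -420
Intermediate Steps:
J(V) = -1 (J(V) = -3*⅓ = -1)
X(L) = √(3 + L)
r(N, z) = -2 + N (r(N, z) = N - 2 = -2 + N)
q(h, M) = -2 + M
E = -21 (E = -3*6 + (-2 - 1) = -18 - 3 = -21)
(E*(-8 + 10))*10 = -21*(-8 + 10)*10 = -21*2*10 = -42*10 = -420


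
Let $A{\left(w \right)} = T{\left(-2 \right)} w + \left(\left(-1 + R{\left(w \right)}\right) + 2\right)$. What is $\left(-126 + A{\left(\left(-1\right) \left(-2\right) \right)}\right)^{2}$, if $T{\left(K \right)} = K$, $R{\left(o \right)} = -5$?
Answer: $17956$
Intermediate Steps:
$A{\left(w \right)} = -4 - 2 w$ ($A{\left(w \right)} = - 2 w + \left(\left(-1 - 5\right) + 2\right) = - 2 w + \left(-6 + 2\right) = - 2 w - 4 = -4 - 2 w$)
$\left(-126 + A{\left(\left(-1\right) \left(-2\right) \right)}\right)^{2} = \left(-126 - \left(4 + 2 \left(\left(-1\right) \left(-2\right)\right)\right)\right)^{2} = \left(-126 - 8\right)^{2} = \left(-134\right)^{2} = 17956$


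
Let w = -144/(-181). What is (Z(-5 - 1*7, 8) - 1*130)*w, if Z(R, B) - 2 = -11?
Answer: -20016/181 ≈ -110.59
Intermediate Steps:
Z(R, B) = -9 (Z(R, B) = 2 - 11 = -9)
w = 144/181 (w = -144*(-1/181) = 144/181 ≈ 0.79558)
(Z(-5 - 1*7, 8) - 1*130)*w = (-9 - 1*130)*(144/181) = (-9 - 130)*(144/181) = -139*144/181 = -20016/181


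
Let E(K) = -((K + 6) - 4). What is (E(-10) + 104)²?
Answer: 12544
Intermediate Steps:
E(K) = -2 - K (E(K) = -((6 + K) - 4) = -(2 + K) = -2 - K)
(E(-10) + 104)² = ((-2 - 1*(-10)) + 104)² = ((-2 + 10) + 104)² = (8 + 104)² = 112² = 12544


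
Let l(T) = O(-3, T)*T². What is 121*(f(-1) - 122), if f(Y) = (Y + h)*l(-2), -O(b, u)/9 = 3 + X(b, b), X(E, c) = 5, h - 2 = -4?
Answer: 89782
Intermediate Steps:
h = -2 (h = 2 - 4 = -2)
O(b, u) = -72 (O(b, u) = -9*(3 + 5) = -9*8 = -72)
l(T) = -72*T²
f(Y) = 576 - 288*Y (f(Y) = (Y - 2)*(-72*(-2)²) = (-2 + Y)*(-72*4) = (-2 + Y)*(-288) = 576 - 288*Y)
121*(f(-1) - 122) = 121*((576 - 288*(-1)) - 122) = 121*((576 + 288) - 122) = 121*(864 - 122) = 121*742 = 89782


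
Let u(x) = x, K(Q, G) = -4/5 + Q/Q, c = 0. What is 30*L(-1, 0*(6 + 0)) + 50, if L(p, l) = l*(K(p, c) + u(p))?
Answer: 50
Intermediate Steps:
K(Q, G) = 1/5 (K(Q, G) = -4*1/5 + 1 = -4/5 + 1 = 1/5)
L(p, l) = l*(1/5 + p)
30*L(-1, 0*(6 + 0)) + 50 = 30*((0*(6 + 0))*(1/5 - 1)) + 50 = 30*((0*6)*(-4/5)) + 50 = 30*(0*(-4/5)) + 50 = 30*0 + 50 = 0 + 50 = 50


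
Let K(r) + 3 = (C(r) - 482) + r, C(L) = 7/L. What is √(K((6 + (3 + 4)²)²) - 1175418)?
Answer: 3*I*√394217327/55 ≈ 1083.0*I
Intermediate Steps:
K(r) = -485 + r + 7/r (K(r) = -3 + ((7/r - 482) + r) = -3 + ((-482 + 7/r) + r) = -3 + (-482 + r + 7/r) = -485 + r + 7/r)
√(K((6 + (3 + 4)²)²) - 1175418) = √((-485 + (6 + (3 + 4)²)² + 7/((6 + (3 + 4)²)²)) - 1175418) = √((-485 + (6 + 7²)² + 7/((6 + 7²)²)) - 1175418) = √((-485 + (6 + 49)² + 7/((6 + 49)²)) - 1175418) = √((-485 + 55² + 7/(55²)) - 1175418) = √((-485 + 3025 + 7/3025) - 1175418) = √(7683507/3025 - 1175418) = √(-3547955943/3025) = 3*I*√394217327/55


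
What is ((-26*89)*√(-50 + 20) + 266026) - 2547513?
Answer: -2281487 - 2314*I*√30 ≈ -2.2815e+6 - 12674.0*I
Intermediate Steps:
((-26*89)*√(-50 + 20) + 266026) - 2547513 = (-2314*I*√30 + 266026) - 2547513 = (266026 - 2314*I*√30) - 2547513 = -2281487 - 2314*I*√30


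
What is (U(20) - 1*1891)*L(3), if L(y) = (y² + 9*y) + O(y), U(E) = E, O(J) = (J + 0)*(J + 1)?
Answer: -89808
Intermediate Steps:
O(J) = J*(1 + J)
L(y) = y² + 9*y + y*(1 + y) (L(y) = (y² + 9*y) + y*(1 + y) = y² + 9*y + y*(1 + y))
(U(20) - 1*1891)*L(3) = (20 - 1*1891)*(2*3*(5 + 3)) = (20 - 1891)*(2*3*8) = -1871*48 = -89808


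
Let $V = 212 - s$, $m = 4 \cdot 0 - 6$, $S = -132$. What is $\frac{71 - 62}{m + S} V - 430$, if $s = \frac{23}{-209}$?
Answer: $- \frac{4267013}{9614} \approx -443.83$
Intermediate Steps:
$m = -6$ ($m = 0 - 6 = -6$)
$s = - \frac{23}{209}$ ($s = 23 \left(- \frac{1}{209}\right) = - \frac{23}{209} \approx -0.11005$)
$V = \frac{44331}{209}$ ($V = 212 - - \frac{23}{209} = 212 + \frac{23}{209} = \frac{44331}{209} \approx 212.11$)
$\frac{71 - 62}{m + S} V - 430 = \frac{71 - 62}{-6 - 132} \cdot \frac{44331}{209} - 430 = \frac{9}{-138} \cdot \frac{44331}{209} - 430 = 9 \left(- \frac{1}{138}\right) \frac{44331}{209} - 430 = \left(- \frac{3}{46}\right) \frac{44331}{209} - 430 = - \frac{132993}{9614} - 430 = - \frac{4267013}{9614}$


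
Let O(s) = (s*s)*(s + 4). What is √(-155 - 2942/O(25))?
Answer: I*√81557193/725 ≈ 12.456*I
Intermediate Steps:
O(s) = s²*(4 + s)
√(-155 - 2942/O(25)) = √(-155 - 2942*1/(625*(4 + 25))) = √(-155 - 2942/(625*29)) = √(-155 - 2942/18125) = √(-2812317/18125) = I*√81557193/725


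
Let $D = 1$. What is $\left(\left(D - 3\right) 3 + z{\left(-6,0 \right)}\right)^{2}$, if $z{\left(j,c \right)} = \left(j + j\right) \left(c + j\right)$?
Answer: $4356$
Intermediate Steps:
$z{\left(j,c \right)} = 2 j \left(c + j\right)$
$\left(\left(D - 3\right) 3 + z{\left(-6,0 \right)}\right)^{2} = \left(\left(1 - 3\right) 3 + 2 \left(-6\right) \left(0 - 6\right)\right)^{2} = \left(\left(-2\right) 3 + 2 \left(-6\right) \left(-6\right)\right)^{2} = \left(-6 + 72\right)^{2} = 66^{2} = 4356$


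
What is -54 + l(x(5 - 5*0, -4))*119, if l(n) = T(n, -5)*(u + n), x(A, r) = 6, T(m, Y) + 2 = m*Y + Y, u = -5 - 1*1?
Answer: -54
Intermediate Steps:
u = -6 (u = -5 - 1 = -6)
T(m, Y) = -2 + Y + Y*m (T(m, Y) = -2 + (m*Y + Y) = -2 + (Y*m + Y) = -2 + (Y + Y*m) = -2 + Y + Y*m)
l(n) = (-7 - 5*n)*(-6 + n) (l(n) = (-2 - 5 - 5*n)*(-6 + n) = (-7 - 5*n)*(-6 + n))
-54 + l(x(5 - 5*0, -4))*119 = -54 - (-6 + 6)*(7 + 5*6)*119 = -54 - 1*0*(7 + 30)*119 = -54 - 1*0*37*119 = -54 + 0*119 = -54 + 0 = -54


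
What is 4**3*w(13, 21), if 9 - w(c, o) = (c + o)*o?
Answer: -45120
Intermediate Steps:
w(c, o) = 9 - o*(c + o) (w(c, o) = 9 - (c + o)*o = 9 - o*(c + o))
4**3*w(13, 21) = 4**3*(9 - 1*21**2 - 1*13*21) = 64*(9 - 1*441 - 273) = 64*(9 - 441 - 273) = 64*(-705) = -45120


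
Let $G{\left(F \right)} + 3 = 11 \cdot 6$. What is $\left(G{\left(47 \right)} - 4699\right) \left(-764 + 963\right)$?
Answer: $-922564$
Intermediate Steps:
$G{\left(F \right)} = 63$ ($G{\left(F \right)} = -3 + 11 \cdot 6 = -3 + 66 = 63$)
$\left(G{\left(47 \right)} - 4699\right) \left(-764 + 963\right) = \left(63 - 4699\right) \left(-764 + 963\right) = \left(-4636\right) 199 = -922564$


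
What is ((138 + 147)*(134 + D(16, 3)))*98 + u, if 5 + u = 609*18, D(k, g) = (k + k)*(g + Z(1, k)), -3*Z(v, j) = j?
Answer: 1668137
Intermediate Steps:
Z(v, j) = -j/3
D(k, g) = 2*k*(g - k/3) (D(k, g) = (k + k)*(g - k/3) = (2*k)*(g - k/3) = 2*k*(g - k/3))
u = 10957 (u = -5 + 609*18 = -5 + 10962 = 10957)
((138 + 147)*(134 + D(16, 3)))*98 + u = ((138 + 147)*(134 + (2/3)*16*(-1*16 + 3*3)))*98 + 10957 = (285*(134 + (2/3)*16*(-16 + 9)))*98 + 10957 = (285*(134 + (2/3)*16*(-7)))*98 + 10957 = (285*(134 - 224/3))*98 + 10957 = (285*(178/3))*98 + 10957 = 16910*98 + 10957 = 1657180 + 10957 = 1668137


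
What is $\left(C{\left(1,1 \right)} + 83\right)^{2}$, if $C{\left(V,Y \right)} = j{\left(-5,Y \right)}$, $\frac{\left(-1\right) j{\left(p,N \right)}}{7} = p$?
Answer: $13924$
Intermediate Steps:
$j{\left(p,N \right)} = - 7 p$
$C{\left(V,Y \right)} = 35$ ($C{\left(V,Y \right)} = \left(-7\right) \left(-5\right) = 35$)
$\left(C{\left(1,1 \right)} + 83\right)^{2} = \left(35 + 83\right)^{2} = 118^{2} = 13924$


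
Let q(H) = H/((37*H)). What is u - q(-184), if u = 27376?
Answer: 1012911/37 ≈ 27376.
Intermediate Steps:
q(H) = 1/37 (q(H) = H*(1/(37*H)) = 1/37)
u - q(-184) = 27376 - 1*1/37 = 27376 - 1/37 = 1012911/37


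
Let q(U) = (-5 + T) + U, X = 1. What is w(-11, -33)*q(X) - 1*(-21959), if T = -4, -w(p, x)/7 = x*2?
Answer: 18263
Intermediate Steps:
w(p, x) = -14*x (w(p, x) = -7*x*2 = -14*x)
q(U) = -9 + U (q(U) = (-5 - 4) + U = -9 + U)
w(-11, -33)*q(X) - 1*(-21959) = (-14*(-33))*(-9 + 1) - 1*(-21959) = 462*(-8) + 21959 = -3696 + 21959 = 18263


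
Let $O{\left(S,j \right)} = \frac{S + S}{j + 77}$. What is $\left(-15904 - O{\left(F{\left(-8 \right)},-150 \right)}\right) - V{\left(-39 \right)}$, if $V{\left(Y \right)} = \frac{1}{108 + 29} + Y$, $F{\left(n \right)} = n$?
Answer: $- \frac{158668130}{10001} \approx -15865.0$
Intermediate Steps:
$O{\left(S,j \right)} = \frac{2 S}{77 + j}$
$V{\left(Y \right)} = \frac{1}{137} + Y$
$\left(-15904 - O{\left(F{\left(-8 \right)},-150 \right)}\right) - V{\left(-39 \right)} = \left(-15904 - 2 \left(-8\right) \frac{1}{77 - 150}\right) - \left(\frac{1}{137} - 39\right) = \left(-15904 - 2 \left(-8\right) \frac{1}{-73}\right) - - \frac{5342}{137} = \left(-15904 - 2 \left(-8\right) \left(- \frac{1}{73}\right)\right) + \frac{5342}{137} = \left(-15904 - \frac{16}{73}\right) + \frac{5342}{137} = - \frac{1161008}{73} + \frac{5342}{137} = - \frac{158668130}{10001}$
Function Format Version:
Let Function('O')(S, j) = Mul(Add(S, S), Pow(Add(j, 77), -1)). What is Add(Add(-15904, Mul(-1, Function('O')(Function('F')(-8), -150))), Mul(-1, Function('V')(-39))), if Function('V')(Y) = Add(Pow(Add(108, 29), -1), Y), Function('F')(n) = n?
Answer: Rational(-158668130, 10001) ≈ -15865.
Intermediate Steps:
Function('O')(S, j) = Mul(2, S, Pow(Add(77, j), -1)) (Function('O')(S, j) = Mul(Mul(2, S), Pow(Add(77, j), -1)) = Mul(2, S, Pow(Add(77, j), -1)))
Function('V')(Y) = Add(Rational(1, 137), Y) (Function('V')(Y) = Add(Pow(137, -1), Y) = Add(Rational(1, 137), Y))
Add(Add(-15904, Mul(-1, Function('O')(Function('F')(-8), -150))), Mul(-1, Function('V')(-39))) = Add(Add(-15904, Mul(-1, Mul(2, -8, Pow(Add(77, -150), -1)))), Mul(-1, Add(Rational(1, 137), -39))) = Add(Add(-15904, Mul(-1, Mul(2, -8, Pow(-73, -1)))), Mul(-1, Rational(-5342, 137))) = Add(Add(-15904, Mul(-1, Mul(2, -8, Rational(-1, 73)))), Rational(5342, 137)) = Add(Add(-15904, Mul(-1, Rational(16, 73))), Rational(5342, 137)) = Add(Add(-15904, Rational(-16, 73)), Rational(5342, 137)) = Add(Rational(-1161008, 73), Rational(5342, 137)) = Rational(-158668130, 10001)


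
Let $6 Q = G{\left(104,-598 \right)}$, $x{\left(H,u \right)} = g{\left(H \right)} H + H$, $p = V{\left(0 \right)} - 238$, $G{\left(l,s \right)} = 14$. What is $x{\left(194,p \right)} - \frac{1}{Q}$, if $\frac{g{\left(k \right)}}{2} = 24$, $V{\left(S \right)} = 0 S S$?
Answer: $\frac{66539}{7} \approx 9505.6$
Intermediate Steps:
$V{\left(S \right)} = 0$ ($V{\left(S \right)} = 0 S = 0$)
$g{\left(k \right)} = 48$ ($g{\left(k \right)} = 2 \cdot 24 = 48$)
$p = -238$ ($p = 0 - 238 = -238$)
$x{\left(H,u \right)} = 49 H$ ($x{\left(H,u \right)} = 48 H + H = 49 H$)
$Q = \frac{7}{3}$ ($Q = \frac{1}{6} \cdot 14 = \frac{7}{3} \approx 2.3333$)
$x{\left(194,p \right)} - \frac{1}{Q} = 49 \cdot 194 - \frac{1}{\frac{7}{3}} = 9506 - \frac{3}{7} = \frac{66539}{7}$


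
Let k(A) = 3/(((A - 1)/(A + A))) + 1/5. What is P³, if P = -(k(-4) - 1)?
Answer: -64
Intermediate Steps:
k(A) = ⅕ + 6*A/(-1 + A) (k(A) = 3/(((-1 + A)/((2*A)))) + 1*(⅕) = 3/(((-1 + A)*(1/(2*A)))) + ⅕ = 3/(((-1 + A)/(2*A))) + ⅕ = 3*(2*A/(-1 + A)) + ⅕ = 6*A/(-1 + A) + ⅕ = ⅕ + 6*A/(-1 + A))
P = -4 (P = -((-1 + 31*(-4))/(5*(-1 - 4)) - 1) = -((⅕)*(-1 - 124)/(-5) - 1) = -((⅕)*(-⅕)*(-125) - 1) = -(5 - 1) = -1*4 = -4)
P³ = (-4)³ = -64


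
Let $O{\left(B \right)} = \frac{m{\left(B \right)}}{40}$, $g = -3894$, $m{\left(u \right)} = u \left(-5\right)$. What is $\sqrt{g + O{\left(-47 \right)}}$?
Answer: $\frac{i \sqrt{62210}}{4} \approx 62.355 i$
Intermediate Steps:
$m{\left(u \right)} = - 5 u$
$O{\left(B \right)} = - \frac{B}{8}$ ($O{\left(B \right)} = \frac{\left(-5\right) B}{40} = - 5 B \frac{1}{40} = - \frac{B}{8}$)
$\sqrt{g + O{\left(-47 \right)}} = \sqrt{-3894 - - \frac{47}{8}} = \sqrt{-3894 + \frac{47}{8}} = \sqrt{- \frac{31105}{8}} = \frac{i \sqrt{62210}}{4}$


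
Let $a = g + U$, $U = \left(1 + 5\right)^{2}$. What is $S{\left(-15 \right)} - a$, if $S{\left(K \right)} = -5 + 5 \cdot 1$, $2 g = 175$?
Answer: $- \frac{247}{2} \approx -123.5$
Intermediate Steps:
$g = \frac{175}{2}$ ($g = \frac{1}{2} \cdot 175 = \frac{175}{2} \approx 87.5$)
$S{\left(K \right)} = 0$ ($S{\left(K \right)} = -5 + 5 = 0$)
$U = 36$ ($U = 6^{2} = 36$)
$a = \frac{247}{2}$ ($a = \frac{175}{2} + 36 = \frac{247}{2} \approx 123.5$)
$S{\left(-15 \right)} - a = 0 - \frac{247}{2} = - \frac{247}{2}$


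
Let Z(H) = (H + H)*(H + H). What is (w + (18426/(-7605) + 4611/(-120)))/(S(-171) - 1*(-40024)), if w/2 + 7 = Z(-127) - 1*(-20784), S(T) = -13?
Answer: 691731137/162284616 ≈ 4.2625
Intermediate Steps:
Z(H) = 4*H² (Z(H) = (2*H)*(2*H) = 4*H²)
w = 170586 (w = -14 + 2*(4*(-127)² - 1*(-20784)) = -14 + 2*(4*16129 + 20784) = -14 + 2*(64516 + 20784) = -14 + 2*85300 = -14 + 170600 = 170586)
(w + (18426/(-7605) + 4611/(-120)))/(S(-171) - 1*(-40024)) = (170586 + (18426/(-7605) + 4611/(-120)))/(-13 - 1*(-40024)) = (170586 + (18426*(-1/7605) + 4611*(-1/120)))/(-13 + 40024) = (170586 + (-6142/2535 - 1537/40))/40011 = (170586 - 165679/4056)*(1/40011) = (691731137/4056)*(1/40011) = 691731137/162284616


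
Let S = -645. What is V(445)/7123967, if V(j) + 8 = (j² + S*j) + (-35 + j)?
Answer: -88598/7123967 ≈ -0.012437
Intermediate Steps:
V(j) = -43 + j² - 644*j (V(j) = -8 + ((j² - 645*j) + (-35 + j)) = -8 + (-35 + j² - 644*j) = -43 + j² - 644*j)
V(445)/7123967 = (-43 + 445² - 644*445)/7123967 = (-43 + 198025 - 286580)*(1/7123967) = -88598*1/7123967 = -88598/7123967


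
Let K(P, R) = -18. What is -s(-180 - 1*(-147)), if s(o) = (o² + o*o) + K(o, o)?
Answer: -2160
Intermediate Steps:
s(o) = -18 + 2*o² (s(o) = (o² + o*o) - 18 = (o² + o²) - 18 = 2*o² - 18 = -18 + 2*o²)
-s(-180 - 1*(-147)) = -(-18 + 2*(-180 - 1*(-147))²) = -(-18 + 2*(-180 + 147)²) = -(-18 + 2*(-33)²) = -(-18 + 2*1089) = -(-18 + 2178) = -1*2160 = -2160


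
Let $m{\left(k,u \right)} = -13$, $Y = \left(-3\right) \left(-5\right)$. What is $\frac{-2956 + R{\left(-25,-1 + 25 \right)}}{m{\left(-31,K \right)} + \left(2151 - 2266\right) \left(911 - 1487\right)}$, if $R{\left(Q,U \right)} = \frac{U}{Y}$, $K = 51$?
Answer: $- \frac{14772}{331135} \approx -0.04461$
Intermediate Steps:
$Y = 15$
$R{\left(Q,U \right)} = \frac{U}{15}$
$\frac{-2956 + R{\left(-25,-1 + 25 \right)}}{m{\left(-31,K \right)} + \left(2151 - 2266\right) \left(911 - 1487\right)} = \frac{-2956 + \frac{-1 + 25}{15}}{-13 + \left(2151 - 2266\right) \left(911 - 1487\right)} = \frac{-2956 + \frac{1}{15} \cdot 24}{-13 - -66240} = \frac{-2956 + \frac{8}{5}}{-13 + 66240} = - \frac{14772}{5 \cdot 66227} = \left(- \frac{14772}{5}\right) \frac{1}{66227} = - \frac{14772}{331135}$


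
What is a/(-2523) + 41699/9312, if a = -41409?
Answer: 163602395/7831392 ≈ 20.891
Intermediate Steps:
a/(-2523) + 41699/9312 = -41409/(-2523) + 41699/9312 = -41409*(-1/2523) + 41699*(1/9312) = 13803/841 + 41699/9312 = 163602395/7831392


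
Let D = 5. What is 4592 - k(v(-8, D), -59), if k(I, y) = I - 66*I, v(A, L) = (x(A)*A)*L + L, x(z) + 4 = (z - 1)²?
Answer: -195283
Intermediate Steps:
x(z) = -4 + (-1 + z)² (x(z) = -4 + (z - 1)² = -4 + (-1 + z)²)
v(A, L) = L + A*L*(-4 + (-1 + A)²) (v(A, L) = ((-4 + (-1 + A)²)*A)*L + L = (A*(-4 + (-1 + A)²))*L + L = A*L*(-4 + (-1 + A)²) + L = L + A*L*(-4 + (-1 + A)²))
k(I, y) = -65*I
4592 - k(v(-8, D), -59) = 4592 - (-65)*5*(1 - 8*(-4 + (-1 - 8)²)) = 4592 - (-65)*5*(1 - 8*(-4 + (-9)²)) = 4592 - (-65)*5*(1 - 8*(-4 + 81)) = 4592 - (-65)*5*(1 - 8*77) = 4592 - (-65)*5*(1 - 616) = 4592 - (-65)*5*(-615) = 4592 - (-65)*(-3075) = 4592 - 1*199875 = 4592 - 199875 = -195283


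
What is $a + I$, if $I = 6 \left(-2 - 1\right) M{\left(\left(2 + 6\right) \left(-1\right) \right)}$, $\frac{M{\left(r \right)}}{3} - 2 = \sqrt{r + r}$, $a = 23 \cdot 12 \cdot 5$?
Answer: $1272 - 216 i \approx 1272.0 - 216.0 i$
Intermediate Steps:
$a = 1380$ ($a = 276 \cdot 5 = 1380$)
$M{\left(r \right)} = 6 + 3 \sqrt{2} \sqrt{r}$ ($M{\left(r \right)} = 6 + 3 \sqrt{r + r} = 6 + 3 \sqrt{2 r} = 6 + 3 \sqrt{2} \sqrt{r}$)
$I = -108 - 216 i$ ($I = 6 \left(-2 - 1\right) \left(6 + 3 \sqrt{2} \sqrt{\left(2 + 6\right) \left(-1\right)}\right) = 6 \left(-3\right) \left(6 + 3 \sqrt{2} \sqrt{8 \left(-1\right)}\right) = - 18 \left(6 + 3 \sqrt{2} \sqrt{-8}\right) = - 18 \left(6 + 3 \sqrt{2} \cdot 2 i \sqrt{2}\right) = - 18 \left(6 + 12 i\right) = -108 - 216 i \approx -108.0 - 216.0 i$)
$a + I = 1380 - \left(108 + 216 i\right) = 1272 - 216 i$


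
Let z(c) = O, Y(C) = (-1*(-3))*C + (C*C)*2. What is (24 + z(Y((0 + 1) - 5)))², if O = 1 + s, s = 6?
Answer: 961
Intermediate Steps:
Y(C) = 2*C² + 3*C (Y(C) = 3*C + C²*2 = 3*C + 2*C² = 2*C² + 3*C)
O = 7 (O = 1 + 6 = 7)
z(c) = 7
(24 + z(Y((0 + 1) - 5)))² = (24 + 7)² = 31² = 961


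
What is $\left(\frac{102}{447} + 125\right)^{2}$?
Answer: $\frac{348158281}{22201} \approx 15682.0$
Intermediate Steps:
$\left(\frac{102}{447} + 125\right)^{2} = \left(102 \cdot \frac{1}{447} + 125\right)^{2} = \left(\frac{34}{149} + 125\right)^{2} = \left(\frac{18659}{149}\right)^{2} = \frac{348158281}{22201}$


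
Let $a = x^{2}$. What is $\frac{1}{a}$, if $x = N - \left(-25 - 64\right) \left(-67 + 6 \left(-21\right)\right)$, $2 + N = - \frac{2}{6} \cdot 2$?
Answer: $\frac{9}{2656268521} \approx 3.3882 \cdot 10^{-9}$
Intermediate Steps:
$N = - \frac{8}{3}$ ($N = -2 + - \frac{2}{6} \cdot 2 = -2 + \left(-2\right) \frac{1}{6} \cdot 2 = -2 - \frac{2}{3} = - \frac{8}{3} \approx -2.6667$)
$x = - \frac{51539}{3}$ ($x = - \frac{8}{3} - \left(-25 - 64\right) \left(-67 + 6 \left(-21\right)\right) = - \frac{8}{3} - - 89 \left(-67 - 126\right) = - \frac{8}{3} - \left(-89\right) \left(-193\right) = - \frac{8}{3} - 17177 = - \frac{51539}{3} \approx -17180.0$)
$a = \frac{2656268521}{9}$ ($a = \left(- \frac{51539}{3}\right)^{2} = \frac{2656268521}{9} \approx 2.9514 \cdot 10^{8}$)
$\frac{1}{a} = \frac{1}{\frac{2656268521}{9}} = \frac{9}{2656268521}$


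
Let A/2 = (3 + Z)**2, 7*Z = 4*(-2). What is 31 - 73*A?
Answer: -23155/49 ≈ -472.55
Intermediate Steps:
Z = -8/7 (Z = (4*(-2))/7 = (1/7)*(-8) = -8/7 ≈ -1.1429)
A = 338/49 (A = 2*(3 - 8/7)**2 = 2*(13/7)**2 = 2*(169/49) = 338/49 ≈ 6.8980)
31 - 73*A = 31 - 73*338/49 = 31 - 24674/49 = -23155/49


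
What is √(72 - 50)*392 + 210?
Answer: 210 + 392*√22 ≈ 2048.6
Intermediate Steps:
√(72 - 50)*392 + 210 = √22*392 + 210 = 392*√22 + 210 = 210 + 392*√22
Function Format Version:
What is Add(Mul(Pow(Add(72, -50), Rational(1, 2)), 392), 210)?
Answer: Add(210, Mul(392, Pow(22, Rational(1, 2)))) ≈ 2048.6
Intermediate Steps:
Add(Mul(Pow(Add(72, -50), Rational(1, 2)), 392), 210) = Add(Mul(Pow(22, Rational(1, 2)), 392), 210) = Add(Mul(392, Pow(22, Rational(1, 2))), 210) = Add(210, Mul(392, Pow(22, Rational(1, 2))))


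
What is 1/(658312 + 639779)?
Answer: 1/1298091 ≈ 7.7036e-7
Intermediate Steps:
1/(658312 + 639779) = 1/1298091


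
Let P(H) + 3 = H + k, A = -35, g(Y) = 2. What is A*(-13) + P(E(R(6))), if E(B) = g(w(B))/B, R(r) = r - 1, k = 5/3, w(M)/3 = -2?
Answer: 6811/15 ≈ 454.07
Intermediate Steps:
w(M) = -6 (w(M) = 3*(-2) = -6)
k = 5/3 (k = 5*(⅓) = 5/3 ≈ 1.6667)
R(r) = -1 + r
E(B) = 2/B
P(H) = -4/3 + H (P(H) = -3 + (H + 5/3) = -3 + (5/3 + H) = -4/3 + H)
A*(-13) + P(E(R(6))) = -35*(-13) + (-4/3 + 2/(-1 + 6)) = 455 + (-4/3 + 2/5) = 455 + (-4/3 + 2*(⅕)) = 455 + (-4/3 + ⅖) = 455 - 14/15 = 6811/15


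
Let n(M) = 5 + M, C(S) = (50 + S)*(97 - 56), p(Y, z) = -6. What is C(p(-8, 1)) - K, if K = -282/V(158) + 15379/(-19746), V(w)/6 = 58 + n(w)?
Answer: 7876741085/4363866 ≈ 1805.0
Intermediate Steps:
C(S) = 2050 + 41*S (C(S) = (50 + S)*41 = 2050 + 41*S)
V(w) = 378 + 6*w (V(w) = 6*(58 + (5 + w)) = 6*(63 + w) = 378 + 6*w)
K = -4326821/4363866 (K = -282/(378 + 6*158) + 15379/(-19746) = -282/(378 + 948) + 15379*(-1/19746) = -282/1326 - 15379/19746 = -282*1/1326 - 15379/19746 = -47/221 - 15379/19746 = -4326821/4363866 ≈ -0.99151)
C(p(-8, 1)) - K = (2050 + 41*(-6)) - 1*(-4326821/4363866) = (2050 - 246) + 4326821/4363866 = 1804 + 4326821/4363866 = 7876741085/4363866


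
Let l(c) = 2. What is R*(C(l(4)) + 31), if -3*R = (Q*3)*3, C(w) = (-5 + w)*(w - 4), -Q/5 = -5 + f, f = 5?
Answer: 0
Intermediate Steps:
Q = 0 (Q = -5*(-5 + 5) = -5*0 = 0)
C(w) = (-5 + w)*(-4 + w)
R = 0 (R = -0*3*3/3 = -0*3 = -1/3*0 = 0)
R*(C(l(4)) + 31) = 0*((20 + 2**2 - 9*2) + 31) = 0*((20 + 4 - 18) + 31) = 0*(6 + 31) = 0*37 = 0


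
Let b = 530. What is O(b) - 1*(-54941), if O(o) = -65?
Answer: 54876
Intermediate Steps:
O(b) - 1*(-54941) = -65 - 1*(-54941) = -65 + 54941 = 54876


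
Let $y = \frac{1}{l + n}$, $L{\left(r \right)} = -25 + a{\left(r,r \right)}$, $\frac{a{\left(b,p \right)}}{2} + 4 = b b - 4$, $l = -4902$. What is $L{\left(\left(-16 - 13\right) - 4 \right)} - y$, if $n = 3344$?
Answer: $\frac{3329447}{1558} \approx 2137.0$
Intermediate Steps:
$a{\left(b,p \right)} = -16 + 2 b^{2}$ ($a{\left(b,p \right)} = -8 + 2 \left(b b - 4\right) = -8 + 2 \left(b^{2} - 4\right) = -8 + 2 \left(-4 + b^{2}\right) = -8 + \left(-8 + 2 b^{2}\right) = -16 + 2 b^{2}$)
$L{\left(r \right)} = -41 + 2 r^{2}$ ($L{\left(r \right)} = -25 + \left(-16 + 2 r^{2}\right) = -41 + 2 r^{2}$)
$y = - \frac{1}{1558}$ ($y = \frac{1}{-4902 + 3344} = \frac{1}{-1558} = - \frac{1}{1558} \approx -0.00064185$)
$L{\left(\left(-16 - 13\right) - 4 \right)} - y = \left(-41 + 2 \left(\left(-16 - 13\right) - 4\right)^{2}\right) - - \frac{1}{1558} = \left(-41 + 2 \left(-29 - 4\right)^{2}\right) + \frac{1}{1558} = \left(-41 + 2 \left(-33\right)^{2}\right) + \frac{1}{1558} = \left(-41 + 2 \cdot 1089\right) + \frac{1}{1558} = \left(-41 + 2178\right) + \frac{1}{1558} = 2137 + \frac{1}{1558} = \frac{3329447}{1558}$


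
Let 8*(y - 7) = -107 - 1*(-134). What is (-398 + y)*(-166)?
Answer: 257383/4 ≈ 64346.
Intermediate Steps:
y = 83/8 (y = 7 + (-107 - 1*(-134))/8 = 7 + (-107 + 134)/8 = 7 + (⅛)*27 = 7 + 27/8 = 83/8 ≈ 10.375)
(-398 + y)*(-166) = (-398 + 83/8)*(-166) = -3101/8*(-166) = 257383/4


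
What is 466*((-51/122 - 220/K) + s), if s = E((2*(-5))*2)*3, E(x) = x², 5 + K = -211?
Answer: 921463274/1647 ≈ 5.5948e+5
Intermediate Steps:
K = -216 (K = -5 - 211 = -216)
s = 1200 (s = ((2*(-5))*2)²*3 = (-10*2)²*3 = (-20)²*3 = 400*3 = 1200)
466*((-51/122 - 220/K) + s) = 466*((-51/122 - 220/(-216)) + 1200) = 466*((-51*1/122 - 220*(-1/216)) + 1200) = 466*((-51/122 + 55/54) + 1200) = 466*(989/1647 + 1200) = 466*(1977389/1647) = 921463274/1647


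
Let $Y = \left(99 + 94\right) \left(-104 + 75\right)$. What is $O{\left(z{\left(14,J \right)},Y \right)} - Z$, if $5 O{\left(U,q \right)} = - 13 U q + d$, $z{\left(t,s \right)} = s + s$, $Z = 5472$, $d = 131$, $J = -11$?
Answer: $- \frac{1627971}{5} \approx -3.2559 \cdot 10^{5}$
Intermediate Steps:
$Y = -5597$ ($Y = 193 \left(-29\right) = -5597$)
$z{\left(t,s \right)} = 2 s$
$O{\left(U,q \right)} = \frac{131}{5} - \frac{13 U q}{5}$ ($O{\left(U,q \right)} = \frac{- 13 U q + 131}{5} = \frac{131 - 13 U q}{5} = \frac{131}{5} - \frac{13 U q}{5}$)
$O{\left(z{\left(14,J \right)},Y \right)} - Z = \left(\frac{131}{5} - \frac{13}{5} \cdot 2 \left(-11\right) \left(-5597\right)\right) - 5472 = \left(\frac{131}{5} - \left(- \frac{286}{5}\right) \left(-5597\right)\right) - 5472 = \left(\frac{131}{5} - \frac{1600742}{5}\right) - 5472 = - \frac{1600611}{5} - 5472 = - \frac{1627971}{5}$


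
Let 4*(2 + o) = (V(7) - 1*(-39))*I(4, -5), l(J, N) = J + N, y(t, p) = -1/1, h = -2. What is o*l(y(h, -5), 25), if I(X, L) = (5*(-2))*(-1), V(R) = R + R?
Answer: 3132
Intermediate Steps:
V(R) = 2*R
I(X, L) = 10 (I(X, L) = -10*(-1) = 10)
y(t, p) = -1 (y(t, p) = -1*1 = -1)
o = 261/2 (o = -2 + ((2*7 - 1*(-39))*10)/4 = -2 + ((14 + 39)*10)/4 = -2 + (53*10)/4 = -2 + (¼)*530 = -2 + 265/2 = 261/2 ≈ 130.50)
o*l(y(h, -5), 25) = 261*(-1 + 25)/2 = (261/2)*24 = 3132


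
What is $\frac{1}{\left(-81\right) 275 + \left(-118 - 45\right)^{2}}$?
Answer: $\frac{1}{4294} \approx 0.00023288$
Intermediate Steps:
$\frac{1}{\left(-81\right) 275 + \left(-118 - 45\right)^{2}} = \frac{1}{-22275 + \left(-118 + \left(-50 + 5\right)\right)^{2}} = \frac{1}{-22275 + \left(-118 - 45\right)^{2}} = \frac{1}{-22275 + \left(-163\right)^{2}} = \frac{1}{-22275 + 26569} = \frac{1}{4294}$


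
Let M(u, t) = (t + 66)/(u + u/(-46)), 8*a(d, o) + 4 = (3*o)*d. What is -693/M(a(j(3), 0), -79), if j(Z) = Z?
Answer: -31185/1196 ≈ -26.074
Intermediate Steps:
a(d, o) = -½ + 3*d*o/8 (a(d, o) = -½ + ((3*o)*d)/8 = -½ + (3*d*o)/8 = -½ + 3*d*o/8)
M(u, t) = 46*(66 + t)/(45*u) (M(u, t) = (66 + t)/(u + u*(-1/46)) = (66 + t)/(u - u/46) = (66 + t)/((45*u/46)) = (66 + t)*(46/(45*u)) = 46*(66 + t)/(45*u))
-693/M(a(j(3), 0), -79) = -693*45*(-½ + (3/8)*3*0)/(46*(66 - 79)) = -693/((46/45)*(-13)/(-½ + 0)) = -693/((46/45)*(-13)/(-½)) = -693/((46/45)*(-2)*(-13)) = -693/1196/45 = -693*45/1196 = -31185/1196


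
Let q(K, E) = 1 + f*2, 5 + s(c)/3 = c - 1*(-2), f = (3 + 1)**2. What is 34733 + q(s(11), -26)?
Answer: 34766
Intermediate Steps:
f = 16 (f = 4**2 = 16)
s(c) = -9 + 3*c (s(c) = -15 + 3*(c - 1*(-2)) = -15 + 3*(c + 2) = -15 + 3*(2 + c) = -15 + (6 + 3*c) = -9 + 3*c)
q(K, E) = 33 (q(K, E) = 1 + 16*2 = 1 + 32 = 33)
34733 + q(s(11), -26) = 34733 + 33 = 34766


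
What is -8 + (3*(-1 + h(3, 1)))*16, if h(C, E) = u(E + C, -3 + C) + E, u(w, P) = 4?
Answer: 184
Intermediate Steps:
h(C, E) = 4 + E
-8 + (3*(-1 + h(3, 1)))*16 = -8 + (3*(-1 + (4 + 1)))*16 = -8 + (3*(-1 + 5))*16 = -8 + (3*4)*16 = -8 + 12*16 = -8 + 192 = 184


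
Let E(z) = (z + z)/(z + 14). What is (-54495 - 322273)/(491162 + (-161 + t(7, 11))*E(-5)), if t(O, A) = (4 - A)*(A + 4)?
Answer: -242208/315937 ≈ -0.76663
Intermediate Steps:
E(z) = 2*z/(14 + z) (E(z) = (2*z)/(14 + z) = 2*z/(14 + z))
t(O, A) = (4 + A)*(4 - A) (t(O, A) = (4 - A)*(4 + A) = (4 + A)*(4 - A))
(-54495 - 322273)/(491162 + (-161 + t(7, 11))*E(-5)) = (-54495 - 322273)/(491162 + (-161 + (16 - 1*11**2))*(2*(-5)/(14 - 5))) = -376768/(491162 + (-161 + (16 - 1*121))*(2*(-5)/9)) = -376768/(491162 + (-161 + (16 - 121))*(2*(-5)*(1/9))) = -376768/(491162 + (-161 - 105)*(-10/9)) = -376768/(491162 - 266*(-10/9)) = -376768/(491162 + 2660/9) = -376768/4423118/9 = -376768*9/4423118 = -242208/315937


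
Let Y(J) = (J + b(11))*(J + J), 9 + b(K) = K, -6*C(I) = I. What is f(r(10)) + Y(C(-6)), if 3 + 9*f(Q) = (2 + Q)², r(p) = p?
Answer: 65/3 ≈ 21.667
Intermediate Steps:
C(I) = -I/6
f(Q) = -⅓ + (2 + Q)²/9
b(K) = -9 + K
Y(J) = 2*J*(2 + J) (Y(J) = (J + (-9 + 11))*(J + J) = (J + 2)*(2*J) = (2 + J)*(2*J) = 2*J*(2 + J))
f(r(10)) + Y(C(-6)) = (-⅓ + (2 + 10)²/9) + 2*(-⅙*(-6))*(2 - ⅙*(-6)) = (-⅓ + (⅑)*12²) + 2*1*(2 + 1) = (-⅓ + (⅑)*144) + 2*1*3 = (-⅓ + 16) + 6 = 47/3 + 6 = 65/3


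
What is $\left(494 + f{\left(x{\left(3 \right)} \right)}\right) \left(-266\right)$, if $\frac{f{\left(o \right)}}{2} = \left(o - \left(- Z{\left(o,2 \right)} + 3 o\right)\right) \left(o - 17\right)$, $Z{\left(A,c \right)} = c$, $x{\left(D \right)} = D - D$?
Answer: $-113316$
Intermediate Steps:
$x{\left(D \right)} = 0$
$f{\left(o \right)} = 2 \left(-17 + o\right) \left(2 - 2 o\right)$ ($f{\left(o \right)} = 2 \left(o - \left(-2 + 3 o\right)\right) \left(o - 17\right) = 2 \left(o - \left(-2 + 3 o\right)\right) \left(-17 + o\right) = 2 \left(2 - 2 o\right) \left(-17 + o\right) = 2 \left(-17 + o\right) \left(2 - 2 o\right)$)
$\left(494 + f{\left(x{\left(3 \right)} \right)}\right) \left(-266\right) = \left(494 - \left(68 + 4 \cdot 0^{2}\right)\right) \left(-266\right) = \left(494 - 68\right) \left(-266\right) = 426 \left(-266\right) = -113316$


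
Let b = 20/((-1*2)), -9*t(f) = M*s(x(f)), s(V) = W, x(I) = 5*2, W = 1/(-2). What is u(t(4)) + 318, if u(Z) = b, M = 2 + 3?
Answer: 308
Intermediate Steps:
W = -½ ≈ -0.50000
x(I) = 10
s(V) = -½
M = 5
t(f) = 5/18 (t(f) = -5*(-1)/(9*2) = -⅑*(-5/2) = 5/18)
b = -10 (b = 20/(-2) = 20*(-½) = -10)
u(Z) = -10
u(t(4)) + 318 = -10 + 318 = 308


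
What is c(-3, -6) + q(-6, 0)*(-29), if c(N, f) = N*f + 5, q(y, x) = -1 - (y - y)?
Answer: 52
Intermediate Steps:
q(y, x) = -1 (q(y, x) = -1 - 1*0 = -1 + 0 = -1)
c(N, f) = 5 + N*f
c(-3, -6) + q(-6, 0)*(-29) = (5 - 3*(-6)) - 1*(-29) = (5 + 18) + 29 = 23 + 29 = 52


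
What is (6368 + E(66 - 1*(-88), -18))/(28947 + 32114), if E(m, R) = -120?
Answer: 568/5551 ≈ 0.10232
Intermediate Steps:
(6368 + E(66 - 1*(-88), -18))/(28947 + 32114) = (6368 - 120)/(28947 + 32114) = 6248/61061 = 6248*(1/61061) = 568/5551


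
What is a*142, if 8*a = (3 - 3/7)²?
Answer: 5751/49 ≈ 117.37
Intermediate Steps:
a = 81/98 (a = (3 - 3/7)²/8 = (18/7)²/8 = (⅛)*(324/49) = 81/98 ≈ 0.82653)
a*142 = (81/98)*142 = 5751/49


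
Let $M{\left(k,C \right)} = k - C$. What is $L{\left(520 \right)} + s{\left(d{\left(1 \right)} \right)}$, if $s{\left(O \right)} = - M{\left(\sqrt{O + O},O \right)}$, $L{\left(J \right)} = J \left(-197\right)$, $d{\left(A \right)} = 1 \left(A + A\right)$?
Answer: $-102440$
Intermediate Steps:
$d{\left(A \right)} = 2 A$ ($d{\left(A \right)} = 1 \cdot 2 A = 2 A$)
$L{\left(J \right)} = - 197 J$
$s{\left(O \right)} = O - \sqrt{2} \sqrt{O}$ ($s{\left(O \right)} = - (\sqrt{O + O} - O) = - (\sqrt{2 O} - O) = - (\sqrt{2} \sqrt{O} - O) = - (- O + \sqrt{2} \sqrt{O}) = O - \sqrt{2} \sqrt{O}$)
$L{\left(520 \right)} + s{\left(d{\left(1 \right)} \right)} = \left(-197\right) 520 + \left(2 \cdot 1 - \sqrt{2} \sqrt{2 \cdot 1}\right) = -102440 + \left(2 - \sqrt{2} \sqrt{2}\right) = -102440 + \left(2 - 2\right) = -102440 + 0 = -102440$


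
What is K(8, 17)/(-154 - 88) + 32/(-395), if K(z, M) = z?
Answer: -5452/47795 ≈ -0.11407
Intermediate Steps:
K(8, 17)/(-154 - 88) + 32/(-395) = 8/(-154 - 88) + 32/(-395) = 8/(-242) + 32*(-1/395) = 8*(-1/242) - 32/395 = -4/121 - 32/395 = -5452/47795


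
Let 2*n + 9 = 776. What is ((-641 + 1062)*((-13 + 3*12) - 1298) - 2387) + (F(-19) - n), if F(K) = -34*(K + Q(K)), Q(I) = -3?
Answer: -1077595/2 ≈ -5.3880e+5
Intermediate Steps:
n = 767/2 (n = -9/2 + (½)*776 = -9/2 + 388 = 767/2 ≈ 383.50)
F(K) = 102 - 34*K (F(K) = -34*(K - 3) = -34*(-3 + K) = 102 - 34*K)
((-641 + 1062)*((-13 + 3*12) - 1298) - 2387) + (F(-19) - n) = ((-641 + 1062)*((-13 + 3*12) - 1298) - 2387) + ((102 - 34*(-19)) - 1*767/2) = (421*((-13 + 36) - 1298) - 2387) + ((102 + 646) - 767/2) = (421*(23 - 1298) - 2387) + (748 - 767/2) = (421*(-1275) - 2387) + 729/2 = (-536775 - 2387) + 729/2 = -539162 + 729/2 = -1077595/2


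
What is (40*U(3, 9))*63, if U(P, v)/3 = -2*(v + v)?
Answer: -272160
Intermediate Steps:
U(P, v) = -12*v (U(P, v) = 3*(-2*(v + v)) = 3*(-4*v) = -12*v)
(40*U(3, 9))*63 = (40*(-12*9))*63 = (40*(-108))*63 = -4320*63 = -272160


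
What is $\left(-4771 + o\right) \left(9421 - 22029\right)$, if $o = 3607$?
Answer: $14675712$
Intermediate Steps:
$\left(-4771 + o\right) \left(9421 - 22029\right) = \left(-4771 + 3607\right) \left(9421 - 22029\right) = \left(-1164\right) \left(-12608\right) = 14675712$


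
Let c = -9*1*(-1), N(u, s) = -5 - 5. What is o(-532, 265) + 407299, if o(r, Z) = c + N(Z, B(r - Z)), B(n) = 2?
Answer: 407298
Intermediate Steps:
N(u, s) = -10
c = 9 (c = -9*(-1) = 9)
o(r, Z) = -1 (o(r, Z) = 9 - 10 = -1)
o(-532, 265) + 407299 = -1 + 407299 = 407298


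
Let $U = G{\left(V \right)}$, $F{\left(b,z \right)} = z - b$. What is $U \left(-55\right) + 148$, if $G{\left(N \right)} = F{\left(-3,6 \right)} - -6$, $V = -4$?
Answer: $-677$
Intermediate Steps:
$G{\left(N \right)} = 15$ ($G{\left(N \right)} = \left(6 - -3\right) - -6 = \left(6 + 3\right) + 6 = 9 + 6 = 15$)
$U = 15$
$U \left(-55\right) + 148 = 15 \left(-55\right) + 148 = -825 + 148 = -677$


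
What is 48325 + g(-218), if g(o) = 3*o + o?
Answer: 47453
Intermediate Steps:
g(o) = 4*o
48325 + g(-218) = 48325 + 4*(-218) = 48325 - 872 = 47453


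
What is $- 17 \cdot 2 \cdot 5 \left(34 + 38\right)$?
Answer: $-12240$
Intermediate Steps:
$- 17 \cdot 2 \cdot 5 \left(34 + 38\right) = \left(-17\right) 10 \cdot 72 = \left(-170\right) 72 = -12240$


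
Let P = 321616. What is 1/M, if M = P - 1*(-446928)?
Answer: 1/768544 ≈ 1.3012e-6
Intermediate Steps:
M = 768544 (M = 321616 - 1*(-446928) = 321616 + 446928 = 768544)
1/M = 1/768544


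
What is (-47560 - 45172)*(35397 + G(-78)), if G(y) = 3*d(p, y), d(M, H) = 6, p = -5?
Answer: -3284103780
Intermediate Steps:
G(y) = 18 (G(y) = 3*6 = 18)
(-47560 - 45172)*(35397 + G(-78)) = (-47560 - 45172)*(35397 + 18) = -92732*35415 = -3284103780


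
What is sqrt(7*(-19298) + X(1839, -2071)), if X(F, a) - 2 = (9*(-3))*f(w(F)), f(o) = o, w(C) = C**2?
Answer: I*sqrt(91446951) ≈ 9562.8*I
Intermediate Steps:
X(F, a) = 2 - 27*F**2 (X(F, a) = 2 + (9*(-3))*F**2 = 2 - 27*F**2)
sqrt(7*(-19298) + X(1839, -2071)) = sqrt(7*(-19298) + (2 - 27*1839**2)) = sqrt(-135086 + (2 - 27*3381921)) = sqrt(-135086 + (2 - 91311867)) = sqrt(-135086 - 91311865) = sqrt(-91446951) = I*sqrt(91446951)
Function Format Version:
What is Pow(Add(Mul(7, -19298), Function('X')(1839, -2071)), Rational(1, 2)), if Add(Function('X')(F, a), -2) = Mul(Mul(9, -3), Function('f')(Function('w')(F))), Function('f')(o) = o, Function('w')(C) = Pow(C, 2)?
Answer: Mul(I, Pow(91446951, Rational(1, 2))) ≈ Mul(9562.8, I)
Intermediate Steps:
Function('X')(F, a) = Add(2, Mul(-27, Pow(F, 2))) (Function('X')(F, a) = Add(2, Mul(Mul(9, -3), Pow(F, 2))) = Add(2, Mul(-27, Pow(F, 2))))
Pow(Add(Mul(7, -19298), Function('X')(1839, -2071)), Rational(1, 2)) = Pow(Add(Mul(7, -19298), Add(2, Mul(-27, Pow(1839, 2)))), Rational(1, 2)) = Pow(Add(-135086, Add(2, Mul(-27, 3381921))), Rational(1, 2)) = Pow(Add(-135086, Add(2, -91311867)), Rational(1, 2)) = Pow(Add(-135086, -91311865), Rational(1, 2)) = Pow(-91446951, Rational(1, 2)) = Mul(I, Pow(91446951, Rational(1, 2)))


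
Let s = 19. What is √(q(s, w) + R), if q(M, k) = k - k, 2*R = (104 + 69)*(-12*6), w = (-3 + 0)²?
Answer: 6*I*√173 ≈ 78.918*I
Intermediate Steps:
w = 9 (w = (-3)² = 9)
R = -6228 (R = ((104 + 69)*(-12*6))/2 = (173*(-72))/2 = (½)*(-12456) = -6228)
q(M, k) = 0
√(q(s, w) + R) = √(0 - 6228) = √(-6228) = 6*I*√173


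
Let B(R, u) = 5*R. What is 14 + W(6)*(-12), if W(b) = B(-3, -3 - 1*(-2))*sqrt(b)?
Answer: 14 + 180*sqrt(6) ≈ 454.91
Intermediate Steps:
W(b) = -15*sqrt(b) (W(b) = (5*(-3))*sqrt(b) = -15*sqrt(b))
14 + W(6)*(-12) = 14 - 15*sqrt(6)*(-12) = 14 + 180*sqrt(6)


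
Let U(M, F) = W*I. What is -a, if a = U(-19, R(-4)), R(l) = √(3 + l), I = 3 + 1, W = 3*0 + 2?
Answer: -8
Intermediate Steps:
W = 2 (W = 0 + 2 = 2)
I = 4
U(M, F) = 8 (U(M, F) = 2*4 = 8)
a = 8
-a = -1*8 = -8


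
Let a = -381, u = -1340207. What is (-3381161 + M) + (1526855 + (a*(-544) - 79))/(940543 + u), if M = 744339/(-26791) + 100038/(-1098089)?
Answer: -4969371874588397453589/1469709526049242 ≈ -3.3812e+6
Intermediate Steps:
M = -820030586229/29418902399 (M = 744339*(-1/26791) + 100038*(-1/1098089) = -744339/26791 - 100038/1098089 = -820030586229/29418902399 ≈ -27.874)
(-3381161 + M) + (1526855 + (a*(-544) - 79))/(940543 + u) = (-3381161 - 820030586229/29418902399) + (1526855 + (-381*(-544) - 79))/(940543 - 1340207) = -99470865484891468/29418902399 + (1526855 + (207264 - 79))/(-399664) = -99470865484891468/29418902399 + (1526855 + 207185)*(-1/399664) = -99470865484891468/29418902399 + 1734040*(-1/399664) = -99470865484891468/29418902399 - 216755/49958 = -4969371874588397453589/1469709526049242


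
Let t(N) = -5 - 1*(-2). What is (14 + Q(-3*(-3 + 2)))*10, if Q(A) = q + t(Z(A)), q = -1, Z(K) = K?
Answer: 100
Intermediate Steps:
t(N) = -3 (t(N) = -5 + 2 = -3)
Q(A) = -4 (Q(A) = -1 - 3 = -4)
(14 + Q(-3*(-3 + 2)))*10 = (14 - 4)*10 = 10*10 = 100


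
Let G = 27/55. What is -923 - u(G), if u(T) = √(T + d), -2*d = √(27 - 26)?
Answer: -923 - I*√110/110 ≈ -923.0 - 0.095346*I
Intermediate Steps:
d = -½ (d = -√(27 - 26)/2 = -√1/2 = -½*1 = -½ ≈ -0.50000)
G = 27/55 (G = 27*(1/55) = 27/55 ≈ 0.49091)
u(T) = √(-½ + T) (u(T) = √(T - ½) = √(-½ + T))
-923 - u(G) = -923 - √(-2 + 4*(27/55))/2 = -923 - √(-2 + 108/55)/2 = -923 - √(-2/55)/2 = -923 - I*√110/55/2 = -923 - I*√110/110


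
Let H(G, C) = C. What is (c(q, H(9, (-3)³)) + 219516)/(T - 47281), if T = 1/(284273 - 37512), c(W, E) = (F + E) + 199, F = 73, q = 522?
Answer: -54228444121/11667106840 ≈ -4.6480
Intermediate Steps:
c(W, E) = 272 + E (c(W, E) = (73 + E) + 199 = 272 + E)
T = 1/246761 ≈ 4.0525e-6
(c(q, H(9, (-3)³)) + 219516)/(T - 47281) = ((272 + (-3)³) + 219516)/(1/246761 - 47281) = ((272 - 27) + 219516)/(-11667106840/246761) = (245 + 219516)*(-246761/11667106840) = 219761*(-246761/11667106840) = -54228444121/11667106840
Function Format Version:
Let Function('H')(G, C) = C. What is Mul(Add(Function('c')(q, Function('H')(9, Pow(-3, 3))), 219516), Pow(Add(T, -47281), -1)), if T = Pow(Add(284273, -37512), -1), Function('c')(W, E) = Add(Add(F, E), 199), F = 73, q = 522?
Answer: Rational(-54228444121, 11667106840) ≈ -4.6480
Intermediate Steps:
Function('c')(W, E) = Add(272, E) (Function('c')(W, E) = Add(Add(73, E), 199) = Add(272, E))
T = Rational(1, 246761) (T = Pow(246761, -1) = Rational(1, 246761) ≈ 4.0525e-6)
Mul(Add(Function('c')(q, Function('H')(9, Pow(-3, 3))), 219516), Pow(Add(T, -47281), -1)) = Mul(Add(Add(272, Pow(-3, 3)), 219516), Pow(Add(Rational(1, 246761), -47281), -1)) = Mul(Add(Add(272, -27), 219516), Pow(Rational(-11667106840, 246761), -1)) = Mul(Add(245, 219516), Rational(-246761, 11667106840)) = Mul(219761, Rational(-246761, 11667106840)) = Rational(-54228444121, 11667106840)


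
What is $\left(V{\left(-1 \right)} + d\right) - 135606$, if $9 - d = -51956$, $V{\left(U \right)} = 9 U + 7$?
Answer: $-83643$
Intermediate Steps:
$V{\left(U \right)} = 7 + 9 U$
$d = 51965$ ($d = 9 - -51956 = 9 + 51956 = 51965$)
$\left(V{\left(-1 \right)} + d\right) - 135606 = \left(\left(7 + 9 \left(-1\right)\right) + 51965\right) - 135606 = \left(\left(7 - 9\right) + 51965\right) - 135606 = \left(-2 + 51965\right) - 135606 = 51963 - 135606 = -83643$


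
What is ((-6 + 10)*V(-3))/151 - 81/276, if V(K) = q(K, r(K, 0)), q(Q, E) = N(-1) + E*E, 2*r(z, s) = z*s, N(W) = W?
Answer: -4445/13892 ≈ -0.31997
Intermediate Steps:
r(z, s) = s*z/2 (r(z, s) = (z*s)/2 = (s*z)/2 = s*z/2)
q(Q, E) = -1 + E**2 (q(Q, E) = -1 + E*E = -1 + E**2)
V(K) = -1 (V(K) = -1 + ((1/2)*0*K)**2 = -1 + 0**2 = -1 + 0 = -1)
((-6 + 10)*V(-3))/151 - 81/276 = ((-6 + 10)*(-1))/151 - 81/276 = (4*(-1))*(1/151) - 81*1/276 = -4*1/151 - 27/92 = -4/151 - 27/92 = -4445/13892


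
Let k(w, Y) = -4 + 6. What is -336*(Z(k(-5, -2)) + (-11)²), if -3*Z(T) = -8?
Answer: -41552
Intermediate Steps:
k(w, Y) = 2
Z(T) = 8/3 (Z(T) = -⅓*(-8) = 8/3)
-336*(Z(k(-5, -2)) + (-11)²) = -336*(8/3 + (-11)²) = -336*(8/3 + 121) = -336*371/3 = -41552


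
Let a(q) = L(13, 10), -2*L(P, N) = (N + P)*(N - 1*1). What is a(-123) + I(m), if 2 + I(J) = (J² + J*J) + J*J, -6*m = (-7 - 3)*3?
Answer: -61/2 ≈ -30.500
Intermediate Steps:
m = 5 (m = -(-7 - 3)*3/6 = -(-5)*3/3 = -⅙*(-30) = 5)
L(P, N) = -(-1 + N)*(N + P)/2 (L(P, N) = -(N + P)*(N - 1*1)/2 = -(N + P)*(N - 1)/2 = -(N + P)*(-1 + N)/2 = -(-1 + N)*(N + P)/2)
I(J) = -2 + 3*J² (I(J) = -2 + ((J² + J*J) + J*J) = -2 + ((J² + J²) + J²) = -2 + (2*J² + J²) = -2 + 3*J²)
a(q) = -207/2 (a(q) = (½)*10 + (½)*13 - ½*10² - ½*10*13 = 5 + 13/2 - ½*100 - 65 = 5 + 13/2 - 50 - 65 = -207/2)
a(-123) + I(m) = -207/2 + (-2 + 3*5²) = -207/2 + (-2 + 3*25) = -207/2 + (-2 + 75) = -207/2 + 73 = -61/2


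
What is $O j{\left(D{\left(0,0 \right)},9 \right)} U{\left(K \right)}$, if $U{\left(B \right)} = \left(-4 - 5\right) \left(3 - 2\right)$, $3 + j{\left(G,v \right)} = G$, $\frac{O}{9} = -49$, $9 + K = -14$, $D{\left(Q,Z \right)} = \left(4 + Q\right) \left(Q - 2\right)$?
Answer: $-43659$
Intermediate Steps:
$D{\left(Q,Z \right)} = \left(-2 + Q\right) \left(4 + Q\right)$ ($D{\left(Q,Z \right)} = \left(4 + Q\right) \left(-2 + Q\right) = \left(-2 + Q\right) \left(4 + Q\right)$)
$K = -23$ ($K = -9 - 14 = -23$)
$O = -441$ ($O = 9 \left(-49\right) = -441$)
$j{\left(G,v \right)} = -3 + G$
$U{\left(B \right)} = -9$ ($U{\left(B \right)} = \left(-9\right) 1 = -9$)
$O j{\left(D{\left(0,0 \right)},9 \right)} U{\left(K \right)} = - 441 \left(-3 + \left(-8 + 0^{2} + 2 \cdot 0\right)\right) \left(-9\right) = - 441 \left(-3 + \left(-8 + 0 + 0\right)\right) \left(-9\right) = - 441 \left(-3 - 8\right) \left(-9\right) = \left(-441\right) \left(-11\right) \left(-9\right) = 4851 \left(-9\right) = -43659$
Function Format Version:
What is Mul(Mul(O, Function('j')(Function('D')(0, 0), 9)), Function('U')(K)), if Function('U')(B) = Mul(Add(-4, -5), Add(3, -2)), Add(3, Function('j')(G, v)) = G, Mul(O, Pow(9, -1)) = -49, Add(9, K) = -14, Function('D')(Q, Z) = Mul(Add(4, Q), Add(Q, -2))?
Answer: -43659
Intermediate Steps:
Function('D')(Q, Z) = Mul(Add(-2, Q), Add(4, Q)) (Function('D')(Q, Z) = Mul(Add(4, Q), Add(-2, Q)) = Mul(Add(-2, Q), Add(4, Q)))
K = -23 (K = Add(-9, -14) = -23)
O = -441 (O = Mul(9, -49) = -441)
Function('j')(G, v) = Add(-3, G)
Function('U')(B) = -9 (Function('U')(B) = Mul(-9, 1) = -9)
Mul(Mul(O, Function('j')(Function('D')(0, 0), 9)), Function('U')(K)) = Mul(Mul(-441, Add(-3, Add(-8, Pow(0, 2), Mul(2, 0)))), -9) = Mul(Mul(-441, Add(-3, Add(-8, 0, 0))), -9) = Mul(Mul(-441, Add(-3, -8)), -9) = Mul(Mul(-441, -11), -9) = Mul(4851, -9) = -43659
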